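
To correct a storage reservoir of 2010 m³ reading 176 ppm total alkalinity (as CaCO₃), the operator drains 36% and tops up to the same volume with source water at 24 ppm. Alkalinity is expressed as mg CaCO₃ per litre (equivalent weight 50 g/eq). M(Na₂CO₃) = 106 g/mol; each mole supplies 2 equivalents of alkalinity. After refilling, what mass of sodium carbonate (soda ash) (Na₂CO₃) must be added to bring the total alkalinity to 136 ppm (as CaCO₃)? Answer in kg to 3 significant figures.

31.4 kg

Volume: 2010 m³ = 2,010,000 L.
After draining 36% and refilling: 176 × 0.64 + 24 × 0.36 = 121.28 ppm.
Deficit to target: 136 − 121.28 = 14.72 mg/L.
As CaCO₃: 14.72 mg/L × 2,010,000 L = 29,590 g; ÷ 50 g/eq ÷ 2 = 295.9 mol Na₂CO₃.
Mass: 295.9 × 106 = 31,360 g.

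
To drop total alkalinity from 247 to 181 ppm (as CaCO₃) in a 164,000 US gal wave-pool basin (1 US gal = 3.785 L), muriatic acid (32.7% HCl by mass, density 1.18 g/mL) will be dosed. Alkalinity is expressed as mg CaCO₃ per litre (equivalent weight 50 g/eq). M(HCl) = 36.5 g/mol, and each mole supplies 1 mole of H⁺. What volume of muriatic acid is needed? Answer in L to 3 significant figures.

Volume: 164,000 US gal × 3.785 L/gal = 620,740 L.
Alkalinity to neutralize: (247 − 181) = 66 mg/L as CaCO₃ × 620,740 L = 40,970 g as CaCO₃.
Equivalents of H⁺ required: 40,970 ÷ 50 g/eq = 819.4 eq = 819.4 mol HCl.
Mass of HCl: 819.4 × 36.5 = 29,910 g.
Mass of 32.7% solution: 29,910 / 0.327 = 91,460 g.
Volume: 91,460 g ÷ 1.18 g/mL = 77,510 mL.

77.5 L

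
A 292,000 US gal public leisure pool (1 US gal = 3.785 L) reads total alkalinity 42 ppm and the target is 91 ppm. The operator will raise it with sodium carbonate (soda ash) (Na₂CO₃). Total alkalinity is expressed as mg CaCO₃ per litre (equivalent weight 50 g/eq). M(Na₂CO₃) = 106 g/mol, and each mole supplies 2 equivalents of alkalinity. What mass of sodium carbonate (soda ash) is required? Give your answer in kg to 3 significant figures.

Volume: 292,000 US gal × 3.785 L/gal = 1,105,220 L.
Alkalinity to add: (91 − 42) = 49 mg/L as CaCO₃ × 1,105,220 L = 54,160 g as CaCO₃.
Equivalents: 54,160 g ÷ 50 g/eq = 1083 eq.
Each mole of Na₂CO₃ supplies 2 eq, so 1083 / 2 = 541.6 mol.
Mass: 541.6 mol × 106 g/mol = 57,410 g.

57.4 kg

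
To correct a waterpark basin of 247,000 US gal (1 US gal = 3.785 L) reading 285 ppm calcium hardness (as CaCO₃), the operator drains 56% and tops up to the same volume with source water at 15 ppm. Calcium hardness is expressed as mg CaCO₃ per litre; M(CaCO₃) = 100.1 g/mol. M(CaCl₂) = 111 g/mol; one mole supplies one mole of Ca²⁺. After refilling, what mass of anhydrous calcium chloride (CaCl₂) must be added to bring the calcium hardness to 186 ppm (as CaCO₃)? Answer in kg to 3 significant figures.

54.1 kg

Volume: 247,000 US gal × 3.785 L/gal = 934,895 L.
After draining 56% and refilling: 285 × 0.44 + 15 × 0.56 = 133.8 ppm.
Deficit to target: 186 − 133.8 = 52.2 mg/L.
As CaCO₃: 52.2 mg/L × 934,895 L = 48,800 g; ÷ 100.1 = 487.5 mol Ca²⁺.
Mass: 487.5 × 111 = 54,120 g.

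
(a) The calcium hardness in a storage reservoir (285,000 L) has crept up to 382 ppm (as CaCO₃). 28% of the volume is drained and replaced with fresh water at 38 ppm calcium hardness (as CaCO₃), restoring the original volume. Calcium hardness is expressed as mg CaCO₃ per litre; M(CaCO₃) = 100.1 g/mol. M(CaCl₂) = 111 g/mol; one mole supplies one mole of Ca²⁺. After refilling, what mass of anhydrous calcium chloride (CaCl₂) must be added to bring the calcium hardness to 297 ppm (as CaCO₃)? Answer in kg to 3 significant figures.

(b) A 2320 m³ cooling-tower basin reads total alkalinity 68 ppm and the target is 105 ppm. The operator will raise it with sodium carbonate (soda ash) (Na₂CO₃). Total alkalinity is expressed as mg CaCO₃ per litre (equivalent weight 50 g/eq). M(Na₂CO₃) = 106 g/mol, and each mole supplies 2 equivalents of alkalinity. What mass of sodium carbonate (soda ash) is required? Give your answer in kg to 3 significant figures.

(a) After draining 28% and refilling: 382 × 0.72 + 38 × 0.28 = 285.68 ppm.
(a) Deficit to target: 297 − 285.68 = 11.32 mg/L.
(a) As CaCO₃: 11.32 mg/L × 285,000 L = 3226 g; ÷ 100.1 = 32.23 mol Ca²⁺.
(a) Mass: 32.23 × 111 = 3578 g.

(b) Volume: 2320 m³ = 2,320,000 L.
(b) Alkalinity to add: (105 − 68) = 37 mg/L as CaCO₃ × 2,320,000 L = 85,840 g as CaCO₃.
(b) Equivalents: 85,840 g ÷ 50 g/eq = 1717 eq.
(b) Each mole of Na₂CO₃ supplies 2 eq, so 1717 / 2 = 858.4 mol.
(b) Mass: 858.4 mol × 106 g/mol = 90,990 g.

(a) 3.58 kg; (b) 91.0 kg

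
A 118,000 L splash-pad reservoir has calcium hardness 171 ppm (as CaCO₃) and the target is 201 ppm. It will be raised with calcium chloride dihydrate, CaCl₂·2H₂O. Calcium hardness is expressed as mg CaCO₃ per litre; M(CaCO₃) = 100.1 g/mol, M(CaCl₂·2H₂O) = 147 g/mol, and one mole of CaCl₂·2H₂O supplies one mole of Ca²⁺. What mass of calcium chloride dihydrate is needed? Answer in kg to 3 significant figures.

Hardness to add: (201 − 171) = 30 mg/L as CaCO₃ × 118,000 L = 3540 g as CaCO₃.
Moles of Ca²⁺ (1 mol Ca²⁺ ≡ 1 mol CaCO₃): 3540 / 100.1 g/mol = 35.36 mol.
Mass of CaCl₂·2H₂O: 35.36 × 147 = 5199 g.

5.20 kg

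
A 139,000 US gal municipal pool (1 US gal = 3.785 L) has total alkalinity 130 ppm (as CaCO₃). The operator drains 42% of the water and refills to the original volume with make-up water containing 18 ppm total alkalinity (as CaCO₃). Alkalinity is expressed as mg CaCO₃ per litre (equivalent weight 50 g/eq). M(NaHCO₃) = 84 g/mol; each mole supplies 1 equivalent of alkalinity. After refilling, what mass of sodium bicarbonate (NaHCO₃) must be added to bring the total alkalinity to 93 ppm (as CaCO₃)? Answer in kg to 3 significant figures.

8.87 kg

Volume: 139,000 US gal × 3.785 L/gal = 526,115 L.
After draining 42% and refilling: 130 × 0.58 + 18 × 0.42 = 82.96 ppm.
Deficit to target: 93 − 82.96 = 10.04 mg/L.
As CaCO₃: 10.04 mg/L × 526,115 L = 5282 g; ÷ 50 g/eq ÷ 1 = 105.6 mol NaHCO₃.
Mass: 105.6 × 84 = 8874 g.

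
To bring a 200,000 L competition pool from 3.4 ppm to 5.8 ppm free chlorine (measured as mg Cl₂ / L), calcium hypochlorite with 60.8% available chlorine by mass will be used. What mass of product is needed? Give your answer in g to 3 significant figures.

Chlorine deficit: 5.8 − 3.4 = 2.4 ppm = 2.4 mg/L as Cl₂.
Cl₂ equivalent needed: 2.4 mg/L × 200,000 L = 480,000 mg = 480 g.
Product at 60.8% available chlorine: 480 / 0.608 = 789.5 g.

789 g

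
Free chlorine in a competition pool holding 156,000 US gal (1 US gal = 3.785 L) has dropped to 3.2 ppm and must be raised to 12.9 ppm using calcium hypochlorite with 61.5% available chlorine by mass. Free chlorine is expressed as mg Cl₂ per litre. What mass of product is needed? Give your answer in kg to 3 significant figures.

9.31 kg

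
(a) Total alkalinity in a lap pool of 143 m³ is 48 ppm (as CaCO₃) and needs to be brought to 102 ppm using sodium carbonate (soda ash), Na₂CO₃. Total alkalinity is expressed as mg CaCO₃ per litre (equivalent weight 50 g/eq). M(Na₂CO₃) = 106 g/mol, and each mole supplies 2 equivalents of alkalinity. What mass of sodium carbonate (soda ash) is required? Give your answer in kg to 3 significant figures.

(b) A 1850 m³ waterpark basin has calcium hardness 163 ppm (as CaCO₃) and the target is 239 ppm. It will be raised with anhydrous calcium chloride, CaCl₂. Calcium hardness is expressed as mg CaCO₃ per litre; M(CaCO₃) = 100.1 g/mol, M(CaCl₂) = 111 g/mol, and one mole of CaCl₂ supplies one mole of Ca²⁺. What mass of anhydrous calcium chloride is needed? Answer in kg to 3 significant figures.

(a) 8.19 kg; (b) 156 kg

(a) Volume: 143 m³ = 143,000 L.
(a) Alkalinity to add: (102 − 48) = 54 mg/L as CaCO₃ × 143,000 L = 7722 g as CaCO₃.
(a) Equivalents: 7722 g ÷ 50 g/eq = 154.4 eq.
(a) Each mole of Na₂CO₃ supplies 2 eq, so 154.4 / 2 = 77.22 mol.
(a) Mass: 77.22 mol × 106 g/mol = 8185 g.

(b) Volume: 1850 m³ = 1,850,000 L.
(b) Hardness to add: (239 − 163) = 76 mg/L as CaCO₃ × 1,850,000 L = 140,600 g as CaCO₃.
(b) Moles of Ca²⁺ (1 mol Ca²⁺ ≡ 1 mol CaCO₃): 140,600 / 100.1 g/mol = 1405 mol.
(b) Mass of CaCl₂: 1405 × 111 = 155,900 g.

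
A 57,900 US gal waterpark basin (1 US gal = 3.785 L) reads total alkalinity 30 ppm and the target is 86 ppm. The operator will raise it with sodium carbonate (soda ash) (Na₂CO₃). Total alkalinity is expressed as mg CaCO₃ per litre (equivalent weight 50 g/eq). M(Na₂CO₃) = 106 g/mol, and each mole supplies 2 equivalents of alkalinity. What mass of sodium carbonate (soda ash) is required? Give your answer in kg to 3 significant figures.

Volume: 57,900 US gal × 3.785 L/gal = 219,152 L.
Alkalinity to add: (86 − 30) = 56 mg/L as CaCO₃ × 219,152 L = 12,270 g as CaCO₃.
Equivalents: 12,270 g ÷ 50 g/eq = 245.4 eq.
Each mole of Na₂CO₃ supplies 2 eq, so 245.4 / 2 = 122.7 mol.
Mass: 122.7 mol × 106 g/mol = 13,010 g.

13.0 kg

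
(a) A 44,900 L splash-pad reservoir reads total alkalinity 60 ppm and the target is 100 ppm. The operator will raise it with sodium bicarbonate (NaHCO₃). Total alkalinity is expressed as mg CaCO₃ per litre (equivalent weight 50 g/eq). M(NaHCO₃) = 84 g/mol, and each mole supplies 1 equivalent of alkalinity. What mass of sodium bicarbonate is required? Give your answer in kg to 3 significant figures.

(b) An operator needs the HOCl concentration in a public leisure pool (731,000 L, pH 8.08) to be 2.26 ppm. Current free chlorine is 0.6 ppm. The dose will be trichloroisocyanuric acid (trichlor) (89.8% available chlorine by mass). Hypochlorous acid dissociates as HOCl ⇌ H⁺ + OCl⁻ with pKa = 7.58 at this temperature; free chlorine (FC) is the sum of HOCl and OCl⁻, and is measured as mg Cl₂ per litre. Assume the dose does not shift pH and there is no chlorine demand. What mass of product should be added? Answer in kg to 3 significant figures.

(a) Alkalinity to add: (100 − 60) = 40 mg/L as CaCO₃ × 44,900 L = 1796 g as CaCO₃.
(a) Equivalents: 1796 g ÷ 50 g/eq = 35.92 eq.
(a) NaHCO₃ supplies 1 eq per mole → 35.92 mol.
(a) Mass: 35.92 mol × 84 g/mol = 3017 g.

(b) [OCl⁻]/[HOCl] = 10^(pH − pKa) = 10^(8.08 − 7.58) = 3.162; fraction as HOCl = 1/(1 + 3.162) = 0.2403.
(b) Free chlorine required for 2.26 ppm HOCl: 2.26 / 0.2403 = 9.407 ppm.
(b) FC to add: 9.407 − 0.6 = 8.807 mg/L as Cl₂.
(b) Cl₂ equivalent: 8.807 mg/L × 731,000 L = 6438 g.
(b) Product at 89.8% available Cl: 6438 / 0.898 = 7169 g.

(a) 3.02 kg; (b) 7.17 kg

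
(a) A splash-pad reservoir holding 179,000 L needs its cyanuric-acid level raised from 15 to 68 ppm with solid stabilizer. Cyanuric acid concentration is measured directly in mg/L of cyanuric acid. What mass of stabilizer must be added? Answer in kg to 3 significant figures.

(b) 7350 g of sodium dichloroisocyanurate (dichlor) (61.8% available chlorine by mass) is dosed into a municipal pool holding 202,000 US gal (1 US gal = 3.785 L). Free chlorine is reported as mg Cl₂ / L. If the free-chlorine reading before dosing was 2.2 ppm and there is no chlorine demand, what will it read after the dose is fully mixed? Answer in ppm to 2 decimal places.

(a) CYA to add: (68 − 15) = 53 mg/L × 179,000 L = 9487 g cyanuric acid.

(b) Volume: 202,000 US gal × 3.785 L/gal = 764,570 L.
(b) Available chlorine delivered: 7350 g × 0.618 = 4542 g as Cl₂.
(b) Concentration rise: 4542 g / 764,570 L = 5.941 mg/L = 5.94 ppm.
(b) Final FC: 2.2 + 5.94 = 8.14 ppm.

(a) 9.49 kg; (b) 8.14 ppm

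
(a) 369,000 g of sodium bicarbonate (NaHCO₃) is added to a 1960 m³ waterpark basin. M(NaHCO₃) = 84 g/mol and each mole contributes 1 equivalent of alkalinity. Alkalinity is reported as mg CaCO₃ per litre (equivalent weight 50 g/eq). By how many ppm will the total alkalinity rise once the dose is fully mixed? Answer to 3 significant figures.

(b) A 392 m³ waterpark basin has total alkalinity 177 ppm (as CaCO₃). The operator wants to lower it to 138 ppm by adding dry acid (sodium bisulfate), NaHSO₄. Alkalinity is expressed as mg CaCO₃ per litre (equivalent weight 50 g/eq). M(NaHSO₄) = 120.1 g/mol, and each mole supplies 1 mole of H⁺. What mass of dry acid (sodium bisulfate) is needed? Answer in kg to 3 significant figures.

(a) 112 ppm; (b) 36.7 kg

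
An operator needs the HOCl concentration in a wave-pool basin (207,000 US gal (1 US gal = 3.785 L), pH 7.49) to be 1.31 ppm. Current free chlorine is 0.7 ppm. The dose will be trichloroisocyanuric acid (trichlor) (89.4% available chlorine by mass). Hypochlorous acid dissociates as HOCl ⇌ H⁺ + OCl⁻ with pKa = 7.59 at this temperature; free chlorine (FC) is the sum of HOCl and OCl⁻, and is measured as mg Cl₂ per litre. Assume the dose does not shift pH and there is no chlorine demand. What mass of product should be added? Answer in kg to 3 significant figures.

Volume: 207,000 US gal × 3.785 L/gal = 783,495 L.
[OCl⁻]/[HOCl] = 10^(pH − pKa) = 10^(7.49 − 7.59) = 0.7943; fraction as HOCl = 1/(1 + 0.7943) = 0.5573.
Free chlorine required for 1.31 ppm HOCl: 1.31 / 0.5573 = 2.351 ppm.
FC to add: 2.351 − 0.7 = 1.651 mg/L as Cl₂.
Cl₂ equivalent: 1.651 mg/L × 783,495 L = 1293 g.
Product at 89.4% available Cl: 1293 / 0.894 = 1447 g.

1.45 kg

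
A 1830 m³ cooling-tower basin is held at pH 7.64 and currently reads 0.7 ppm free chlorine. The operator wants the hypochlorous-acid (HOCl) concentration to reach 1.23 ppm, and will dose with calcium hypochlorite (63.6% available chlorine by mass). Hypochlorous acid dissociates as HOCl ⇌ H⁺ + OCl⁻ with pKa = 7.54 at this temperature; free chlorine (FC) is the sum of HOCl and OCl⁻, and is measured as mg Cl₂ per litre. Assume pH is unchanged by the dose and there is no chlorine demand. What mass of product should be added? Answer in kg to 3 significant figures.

5.98 kg

Volume: 1830 m³ = 1,830,000 L.
[OCl⁻]/[HOCl] = 10^(pH − pKa) = 10^(7.64 − 7.54) = 1.259; fraction as HOCl = 1/(1 + 1.259) = 0.4427.
Free chlorine required for 1.23 ppm HOCl: 1.23 / 0.4427 = 2.778 ppm.
FC to add: 2.778 − 0.7 = 2.078 mg/L as Cl₂.
Cl₂ equivalent: 2.078 mg/L × 1,830,000 L = 3804 g.
Product at 63.6% available Cl: 3804 / 0.636 = 5981 g.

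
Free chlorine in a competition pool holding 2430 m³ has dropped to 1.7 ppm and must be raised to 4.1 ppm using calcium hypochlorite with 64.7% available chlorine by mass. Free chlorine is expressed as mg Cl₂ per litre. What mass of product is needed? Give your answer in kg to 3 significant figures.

Volume: 2430 m³ = 2,430,000 L.
Chlorine deficit: 4.1 − 1.7 = 2.4 ppm = 2.4 mg/L as Cl₂.
Cl₂ equivalent needed: 2.4 mg/L × 2,430,000 L = 5,832,000 mg = 5832 g.
Product at 64.7% available chlorine: 5832 / 0.647 = 9014 g.

9.01 kg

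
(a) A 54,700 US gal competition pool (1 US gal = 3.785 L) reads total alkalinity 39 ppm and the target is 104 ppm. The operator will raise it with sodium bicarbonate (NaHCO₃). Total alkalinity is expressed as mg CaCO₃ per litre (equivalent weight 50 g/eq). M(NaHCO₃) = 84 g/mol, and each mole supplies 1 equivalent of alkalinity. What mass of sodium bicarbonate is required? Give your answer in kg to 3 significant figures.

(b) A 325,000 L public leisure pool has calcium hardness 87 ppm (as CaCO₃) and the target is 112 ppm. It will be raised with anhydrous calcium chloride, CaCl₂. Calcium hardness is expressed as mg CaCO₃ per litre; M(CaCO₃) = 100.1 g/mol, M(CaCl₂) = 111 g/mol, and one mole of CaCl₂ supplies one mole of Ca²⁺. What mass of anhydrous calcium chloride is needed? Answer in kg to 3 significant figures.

(a) Volume: 54,700 US gal × 3.785 L/gal = 207,040 L.
(a) Alkalinity to add: (104 − 39) = 65 mg/L as CaCO₃ × 207,040 L = 13,460 g as CaCO₃.
(a) Equivalents: 13,460 g ÷ 50 g/eq = 269.2 eq.
(a) NaHCO₃ supplies 1 eq per mole → 269.2 mol.
(a) Mass: 269.2 mol × 84 g/mol = 22,610 g.

(b) Hardness to add: (112 − 87) = 25 mg/L as CaCO₃ × 325,000 L = 8125 g as CaCO₃.
(b) Moles of Ca²⁺ (1 mol Ca²⁺ ≡ 1 mol CaCO₃): 8125 / 100.1 g/mol = 81.17 mol.
(b) Mass of CaCl₂: 81.17 × 111 = 9010 g.

(a) 22.6 kg; (b) 9.01 kg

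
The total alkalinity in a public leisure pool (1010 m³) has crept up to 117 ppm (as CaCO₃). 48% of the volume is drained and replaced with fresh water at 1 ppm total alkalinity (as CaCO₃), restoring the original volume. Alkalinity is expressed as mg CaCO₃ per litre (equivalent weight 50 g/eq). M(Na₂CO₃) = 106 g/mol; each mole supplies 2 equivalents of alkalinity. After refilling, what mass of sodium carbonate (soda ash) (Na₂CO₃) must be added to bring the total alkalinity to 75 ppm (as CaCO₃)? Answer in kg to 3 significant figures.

Volume: 1010 m³ = 1,010,000 L.
After draining 48% and refilling: 117 × 0.52 + 1 × 0.48 = 61.32 ppm.
Deficit to target: 75 − 61.32 = 13.68 mg/L.
As CaCO₃: 13.68 mg/L × 1,010,000 L = 13,820 g; ÷ 50 g/eq ÷ 2 = 138.2 mol Na₂CO₃.
Mass: 138.2 × 106 = 14,650 g.

14.6 kg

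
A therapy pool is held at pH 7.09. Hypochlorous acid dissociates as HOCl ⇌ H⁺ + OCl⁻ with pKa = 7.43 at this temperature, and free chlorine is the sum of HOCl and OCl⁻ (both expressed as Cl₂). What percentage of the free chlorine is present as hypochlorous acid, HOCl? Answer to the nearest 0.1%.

68.6%

[OCl⁻]/[HOCl] = 10^(pH − pKa) = 10^(7.09 − 7.43) = 10^-0.34 = 0.4571.
Fraction as HOCl = 1 / (1 + 0.4571) = 0.6863.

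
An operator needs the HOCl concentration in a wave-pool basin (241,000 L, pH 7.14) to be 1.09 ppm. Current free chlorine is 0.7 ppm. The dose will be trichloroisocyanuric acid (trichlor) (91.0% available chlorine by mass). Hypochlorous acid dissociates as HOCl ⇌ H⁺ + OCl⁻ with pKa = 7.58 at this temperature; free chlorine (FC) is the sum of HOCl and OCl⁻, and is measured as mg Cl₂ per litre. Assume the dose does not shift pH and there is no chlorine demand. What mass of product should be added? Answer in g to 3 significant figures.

208 g

[OCl⁻]/[HOCl] = 10^(pH − pKa) = 10^(7.14 − 7.58) = 0.3631; fraction as HOCl = 1/(1 + 0.3631) = 0.7336.
Free chlorine required for 1.09 ppm HOCl: 1.09 / 0.7336 = 1.486 ppm.
FC to add: 1.486 − 0.7 = 0.7858 mg/L as Cl₂.
Cl₂ equivalent: 0.7858 mg/L × 241,000 L = 189.4 g.
Product at 91.0% available Cl: 189.4 / 0.91 = 208.1 g.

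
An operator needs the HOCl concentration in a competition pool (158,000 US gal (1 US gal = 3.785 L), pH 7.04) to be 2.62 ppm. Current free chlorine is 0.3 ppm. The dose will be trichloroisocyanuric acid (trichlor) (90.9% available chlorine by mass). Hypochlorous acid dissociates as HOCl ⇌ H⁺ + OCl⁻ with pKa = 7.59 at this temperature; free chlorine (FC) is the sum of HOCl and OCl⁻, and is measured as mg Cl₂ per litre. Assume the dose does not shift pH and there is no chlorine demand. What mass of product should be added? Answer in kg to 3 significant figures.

Volume: 158,000 US gal × 3.785 L/gal = 598,030 L.
[OCl⁻]/[HOCl] = 10^(pH − pKa) = 10^(7.04 − 7.59) = 0.2818; fraction as HOCl = 1/(1 + 0.2818) = 0.7801.
Free chlorine required for 2.62 ppm HOCl: 2.62 / 0.7801 = 3.358 ppm.
FC to add: 3.358 − 0.3 = 3.058 mg/L as Cl₂.
Cl₂ equivalent: 3.058 mg/L × 598,030 L = 1829 g.
Product at 90.9% available Cl: 1829 / 0.909 = 2012 g.

2.01 kg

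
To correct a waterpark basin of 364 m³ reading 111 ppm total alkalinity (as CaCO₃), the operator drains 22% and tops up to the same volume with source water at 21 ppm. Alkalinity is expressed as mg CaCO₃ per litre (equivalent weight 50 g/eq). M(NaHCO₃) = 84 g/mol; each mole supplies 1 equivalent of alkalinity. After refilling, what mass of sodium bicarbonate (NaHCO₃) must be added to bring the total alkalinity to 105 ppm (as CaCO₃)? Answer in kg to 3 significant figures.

8.44 kg

Volume: 364 m³ = 364,000 L.
After draining 22% and refilling: 111 × 0.78 + 21 × 0.22 = 91.2 ppm.
Deficit to target: 105 − 91.2 = 13.8 mg/L.
As CaCO₃: 13.8 mg/L × 364,000 L = 5023 g; ÷ 50 g/eq ÷ 1 = 100.5 mol NaHCO₃.
Mass: 100.5 × 84 = 8439 g.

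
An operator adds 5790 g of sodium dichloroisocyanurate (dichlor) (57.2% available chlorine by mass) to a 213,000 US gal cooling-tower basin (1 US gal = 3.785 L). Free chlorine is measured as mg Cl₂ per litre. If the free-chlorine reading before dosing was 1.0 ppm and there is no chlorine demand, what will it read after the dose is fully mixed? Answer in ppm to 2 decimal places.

5.11 ppm

Volume: 213,000 US gal × 3.785 L/gal = 806,205 L.
Available chlorine delivered: 5790 g × 0.572 = 3312 g as Cl₂.
Concentration rise: 3312 g / 806,205 L = 4.108 mg/L = 4.11 ppm.
Final FC: 1.0 + 4.11 = 5.11 ppm.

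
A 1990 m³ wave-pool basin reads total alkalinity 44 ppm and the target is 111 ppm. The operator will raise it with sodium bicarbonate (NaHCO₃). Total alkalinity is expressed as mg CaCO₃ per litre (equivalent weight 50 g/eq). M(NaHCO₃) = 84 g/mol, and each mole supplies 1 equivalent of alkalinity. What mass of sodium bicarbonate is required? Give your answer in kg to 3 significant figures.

224 kg

Volume: 1990 m³ = 1,990,000 L.
Alkalinity to add: (111 − 44) = 67 mg/L as CaCO₃ × 1,990,000 L = 133,300 g as CaCO₃.
Equivalents: 133,300 g ÷ 50 g/eq = 2667 eq.
NaHCO₃ supplies 1 eq per mole → 2667 mol.
Mass: 2667 mol × 84 g/mol = 224,000 g.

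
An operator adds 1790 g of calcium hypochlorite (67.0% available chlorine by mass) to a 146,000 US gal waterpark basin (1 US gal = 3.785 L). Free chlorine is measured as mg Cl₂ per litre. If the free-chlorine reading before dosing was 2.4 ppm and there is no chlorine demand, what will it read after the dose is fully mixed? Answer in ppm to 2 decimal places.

4.57 ppm

Volume: 146,000 US gal × 3.785 L/gal = 552,610 L.
Available chlorine delivered: 1790 g × 0.67 = 1199 g as Cl₂.
Concentration rise: 1199 g / 552,610 L = 2.17 mg/L = 2.17 ppm.
Final FC: 2.4 + 2.17 = 4.57 ppm.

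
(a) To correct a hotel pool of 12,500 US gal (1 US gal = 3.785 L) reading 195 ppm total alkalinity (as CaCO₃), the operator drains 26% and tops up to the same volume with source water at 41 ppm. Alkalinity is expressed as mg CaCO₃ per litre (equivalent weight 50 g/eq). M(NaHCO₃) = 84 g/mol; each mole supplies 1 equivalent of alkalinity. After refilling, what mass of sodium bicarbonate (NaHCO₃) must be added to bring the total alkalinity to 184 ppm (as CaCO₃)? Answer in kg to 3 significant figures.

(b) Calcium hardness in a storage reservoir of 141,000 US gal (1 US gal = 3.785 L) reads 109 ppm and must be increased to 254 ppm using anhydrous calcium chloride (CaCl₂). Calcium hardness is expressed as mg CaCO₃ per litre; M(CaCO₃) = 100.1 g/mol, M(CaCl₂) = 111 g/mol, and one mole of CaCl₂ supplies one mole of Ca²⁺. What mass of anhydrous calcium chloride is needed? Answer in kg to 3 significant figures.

(a) 2.31 kg; (b) 85.8 kg

(a) Volume: 12,500 US gal × 3.785 L/gal = 47,312 L.
(a) After draining 26% and refilling: 195 × 0.74 + 41 × 0.26 = 154.96 ppm.
(a) Deficit to target: 184 − 154.96 = 29.04 mg/L.
(a) As CaCO₃: 29.04 mg/L × 47,312 L = 1374 g; ÷ 50 g/eq ÷ 1 = 27.48 mol NaHCO₃.
(a) Mass: 27.48 × 84 = 2308 g.

(b) Volume: 141,000 US gal × 3.785 L/gal = 533,685 L.
(b) Hardness to add: (254 − 109) = 145 mg/L as CaCO₃ × 533,685 L = 77,380 g as CaCO₃.
(b) Moles of Ca²⁺ (1 mol Ca²⁺ ≡ 1 mol CaCO₃): 77,380 / 100.1 g/mol = 773.1 mol.
(b) Mass of CaCl₂: 773.1 × 111 = 85,810 g.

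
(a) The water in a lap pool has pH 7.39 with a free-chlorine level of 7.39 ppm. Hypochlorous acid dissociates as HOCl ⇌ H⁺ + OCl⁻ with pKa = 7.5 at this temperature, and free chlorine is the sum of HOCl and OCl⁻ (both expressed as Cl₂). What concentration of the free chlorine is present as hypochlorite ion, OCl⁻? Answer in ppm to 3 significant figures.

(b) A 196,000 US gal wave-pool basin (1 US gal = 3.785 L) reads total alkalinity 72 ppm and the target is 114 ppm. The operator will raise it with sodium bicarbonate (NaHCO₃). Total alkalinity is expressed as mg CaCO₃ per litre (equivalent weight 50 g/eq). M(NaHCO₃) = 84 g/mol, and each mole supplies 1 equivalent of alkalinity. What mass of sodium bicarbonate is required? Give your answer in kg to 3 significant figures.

(a) 3.23 ppm; (b) 52.3 kg

(a) [OCl⁻]/[HOCl] = 10^(pH − pKa) = 10^(7.39 − 7.5) = 10^-0.11 = 0.7762.
(a) Fraction as HOCl = 1 / (1 + 0.7762) = 0.563.
(a) OCl⁻ = (1 − 0.563) × 7.39 ppm = 3.23 ppm.

(b) Volume: 196,000 US gal × 3.785 L/gal = 741,860 L.
(b) Alkalinity to add: (114 − 72) = 42 mg/L as CaCO₃ × 741,860 L = 31,160 g as CaCO₃.
(b) Equivalents: 31,160 g ÷ 50 g/eq = 623.2 eq.
(b) NaHCO₃ supplies 1 eq per mole → 623.2 mol.
(b) Mass: 623.2 mol × 84 g/mol = 52,350 g.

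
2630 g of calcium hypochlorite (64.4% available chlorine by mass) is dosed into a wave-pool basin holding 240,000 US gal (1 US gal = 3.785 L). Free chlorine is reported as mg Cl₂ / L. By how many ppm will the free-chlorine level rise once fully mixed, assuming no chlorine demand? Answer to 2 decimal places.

Volume: 240,000 US gal × 3.785 L/gal = 908,400 L.
Available chlorine delivered: 2630 g × 0.644 = 1694 g as Cl₂.
Concentration rise: 1694 g / 908,400 L = 1.865 mg/L = 1.86 ppm.

1.86 ppm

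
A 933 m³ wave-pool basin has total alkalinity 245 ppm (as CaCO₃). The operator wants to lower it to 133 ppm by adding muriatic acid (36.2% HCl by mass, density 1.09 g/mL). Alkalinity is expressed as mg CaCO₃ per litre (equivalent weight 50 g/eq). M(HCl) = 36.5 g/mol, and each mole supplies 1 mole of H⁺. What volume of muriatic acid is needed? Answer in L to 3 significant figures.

193 L

Volume: 933 m³ = 933,000 L.
Alkalinity to neutralize: (245 − 133) = 112 mg/L as CaCO₃ × 933,000 L = 104,500 g as CaCO₃.
Equivalents of H⁺ required: 104,500 ÷ 50 g/eq = 2090 eq = 2090 mol HCl.
Mass of HCl: 2090 × 36.5 = 76,280 g.
Mass of 36.2% solution: 76,280 / 0.362 = 210,700 g.
Volume: 210,700 g ÷ 1.09 g/mL = 193,300 mL.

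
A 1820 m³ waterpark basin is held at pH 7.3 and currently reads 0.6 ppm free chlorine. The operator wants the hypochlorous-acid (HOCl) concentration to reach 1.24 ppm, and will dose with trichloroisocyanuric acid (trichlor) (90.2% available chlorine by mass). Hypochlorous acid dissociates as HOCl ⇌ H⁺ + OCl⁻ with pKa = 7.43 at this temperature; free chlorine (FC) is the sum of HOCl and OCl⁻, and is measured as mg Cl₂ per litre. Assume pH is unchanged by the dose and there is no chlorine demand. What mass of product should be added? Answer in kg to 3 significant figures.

Volume: 1820 m³ = 1,820,000 L.
[OCl⁻]/[HOCl] = 10^(pH − pKa) = 10^(7.3 − 7.43) = 0.7413; fraction as HOCl = 1/(1 + 0.7413) = 0.5743.
Free chlorine required for 1.24 ppm HOCl: 1.24 / 0.5743 = 2.159 ppm.
FC to add: 2.159 − 0.6 = 1.559 mg/L as Cl₂.
Cl₂ equivalent: 1.559 mg/L × 1,820,000 L = 2838 g.
Product at 90.2% available Cl: 2838 / 0.902 = 3146 g.

3.15 kg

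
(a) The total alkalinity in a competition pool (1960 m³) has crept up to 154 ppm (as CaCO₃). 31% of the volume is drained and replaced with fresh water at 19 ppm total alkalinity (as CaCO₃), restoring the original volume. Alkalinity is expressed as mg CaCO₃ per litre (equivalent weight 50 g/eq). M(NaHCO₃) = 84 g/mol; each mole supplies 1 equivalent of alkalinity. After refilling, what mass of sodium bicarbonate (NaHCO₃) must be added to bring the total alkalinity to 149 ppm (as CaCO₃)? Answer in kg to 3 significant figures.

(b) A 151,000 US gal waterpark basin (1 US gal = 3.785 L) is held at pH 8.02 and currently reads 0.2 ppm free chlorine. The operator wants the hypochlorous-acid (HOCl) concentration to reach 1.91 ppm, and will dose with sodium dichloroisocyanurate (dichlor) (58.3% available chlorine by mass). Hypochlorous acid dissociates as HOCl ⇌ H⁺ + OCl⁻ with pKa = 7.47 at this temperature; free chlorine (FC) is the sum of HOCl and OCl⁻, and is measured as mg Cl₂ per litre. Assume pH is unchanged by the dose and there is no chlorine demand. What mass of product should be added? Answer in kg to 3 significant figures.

(a) 121 kg; (b) 8.32 kg

(a) Volume: 1960 m³ = 1,960,000 L.
(a) After draining 31% and refilling: 154 × 0.69 + 19 × 0.31 = 112.15 ppm.
(a) Deficit to target: 149 − 112.15 = 36.85 mg/L.
(a) As CaCO₃: 36.85 mg/L × 1,960,000 L = 72,230 g; ÷ 50 g/eq ÷ 1 = 1445 mol NaHCO₃.
(a) Mass: 1445 × 84 = 121,300 g.

(b) Volume: 151,000 US gal × 3.785 L/gal = 571,535 L.
(b) [OCl⁻]/[HOCl] = 10^(pH − pKa) = 10^(8.02 − 7.47) = 3.548; fraction as HOCl = 1/(1 + 3.548) = 0.2199.
(b) Free chlorine required for 1.91 ppm HOCl: 1.91 / 0.2199 = 8.687 ppm.
(b) FC to add: 8.687 − 0.2 = 8.487 mg/L as Cl₂.
(b) Cl₂ equivalent: 8.487 mg/L × 571,535 L = 4851 g.
(b) Product at 58.3% available Cl: 4851 / 0.583 = 8320 g.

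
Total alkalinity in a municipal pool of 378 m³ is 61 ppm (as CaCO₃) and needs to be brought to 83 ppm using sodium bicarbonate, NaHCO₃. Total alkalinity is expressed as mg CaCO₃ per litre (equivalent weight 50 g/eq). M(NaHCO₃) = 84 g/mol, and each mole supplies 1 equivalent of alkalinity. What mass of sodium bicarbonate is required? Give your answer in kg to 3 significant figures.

Volume: 378 m³ = 378,000 L.
Alkalinity to add: (83 − 61) = 22 mg/L as CaCO₃ × 378,000 L = 8316 g as CaCO₃.
Equivalents: 8316 g ÷ 50 g/eq = 166.3 eq.
NaHCO₃ supplies 1 eq per mole → 166.3 mol.
Mass: 166.3 mol × 84 g/mol = 13,970 g.

14.0 kg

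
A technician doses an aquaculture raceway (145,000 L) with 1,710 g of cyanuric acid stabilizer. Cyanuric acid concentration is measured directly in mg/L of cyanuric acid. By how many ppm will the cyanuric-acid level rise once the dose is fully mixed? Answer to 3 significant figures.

Rise: 1,710 g / 145,000 L × 1000 = 11.79 mg/L.

11.8 ppm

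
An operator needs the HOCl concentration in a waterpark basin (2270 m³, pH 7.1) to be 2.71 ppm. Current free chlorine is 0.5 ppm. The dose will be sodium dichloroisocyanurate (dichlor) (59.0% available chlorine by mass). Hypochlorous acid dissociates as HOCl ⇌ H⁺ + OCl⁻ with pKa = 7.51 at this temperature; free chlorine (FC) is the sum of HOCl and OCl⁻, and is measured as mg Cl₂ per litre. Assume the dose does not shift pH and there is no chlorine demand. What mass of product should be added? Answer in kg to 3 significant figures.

Volume: 2270 m³ = 2,270,000 L.
[OCl⁻]/[HOCl] = 10^(pH − pKa) = 10^(7.1 − 7.51) = 0.389; fraction as HOCl = 1/(1 + 0.389) = 0.7199.
Free chlorine required for 2.71 ppm HOCl: 2.71 / 0.7199 = 3.764 ppm.
FC to add: 3.764 − 0.5 = 3.264 mg/L as Cl₂.
Cl₂ equivalent: 3.264 mg/L × 2,270,000 L = 7410 g.
Product at 59.0% available Cl: 7410 / 0.59 = 12,560 g.

12.6 kg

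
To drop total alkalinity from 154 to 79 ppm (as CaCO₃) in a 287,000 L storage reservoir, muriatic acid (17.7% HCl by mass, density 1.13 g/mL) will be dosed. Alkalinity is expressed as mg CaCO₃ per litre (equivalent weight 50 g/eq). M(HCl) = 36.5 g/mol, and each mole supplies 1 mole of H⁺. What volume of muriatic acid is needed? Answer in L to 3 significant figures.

Alkalinity to neutralize: (154 − 79) = 75 mg/L as CaCO₃ × 287,000 L = 21,520 g as CaCO₃.
Equivalents of H⁺ required: 21,520 ÷ 50 g/eq = 430.5 eq = 430.5 mol HCl.
Mass of HCl: 430.5 × 36.5 = 15,710 g.
Mass of 17.7% solution: 15,710 / 0.177 = 88,780 g.
Volume: 88,780 g ÷ 1.13 g/mL = 78,560 mL.

78.6 L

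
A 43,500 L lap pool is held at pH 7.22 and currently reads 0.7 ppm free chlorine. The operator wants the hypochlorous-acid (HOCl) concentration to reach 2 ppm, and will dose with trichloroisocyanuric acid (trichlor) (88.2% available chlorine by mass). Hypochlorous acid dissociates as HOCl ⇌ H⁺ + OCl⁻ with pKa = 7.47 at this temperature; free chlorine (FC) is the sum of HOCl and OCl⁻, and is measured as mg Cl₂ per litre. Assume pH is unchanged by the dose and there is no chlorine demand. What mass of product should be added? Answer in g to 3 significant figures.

120 g

[OCl⁻]/[HOCl] = 10^(pH − pKa) = 10^(7.22 − 7.47) = 0.5623; fraction as HOCl = 1/(1 + 0.5623) = 0.6401.
Free chlorine required for 2 ppm HOCl: 2 / 0.6401 = 3.125 ppm.
FC to add: 3.125 − 0.7 = 2.425 mg/L as Cl₂.
Cl₂ equivalent: 2.425 mg/L × 43,500 L = 105.5 g.
Product at 88.2% available Cl: 105.5 / 0.882 = 119.6 g.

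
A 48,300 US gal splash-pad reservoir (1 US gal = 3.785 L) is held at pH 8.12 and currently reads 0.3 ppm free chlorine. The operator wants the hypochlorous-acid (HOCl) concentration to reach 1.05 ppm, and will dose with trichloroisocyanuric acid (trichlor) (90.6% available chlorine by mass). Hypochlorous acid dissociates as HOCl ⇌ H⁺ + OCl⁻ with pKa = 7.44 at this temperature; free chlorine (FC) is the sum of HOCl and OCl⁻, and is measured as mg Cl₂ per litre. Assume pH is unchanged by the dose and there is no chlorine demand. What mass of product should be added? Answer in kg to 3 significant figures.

1.17 kg

Volume: 48,300 US gal × 3.785 L/gal = 182,816 L.
[OCl⁻]/[HOCl] = 10^(pH − pKa) = 10^(8.12 − 7.44) = 4.786; fraction as HOCl = 1/(1 + 4.786) = 0.1728.
Free chlorine required for 1.05 ppm HOCl: 1.05 / 0.1728 = 6.076 ppm.
FC to add: 6.076 − 0.3 = 5.776 mg/L as Cl₂.
Cl₂ equivalent: 5.776 mg/L × 182,816 L = 1056 g.
Product at 90.6% available Cl: 1056 / 0.906 = 1165 g.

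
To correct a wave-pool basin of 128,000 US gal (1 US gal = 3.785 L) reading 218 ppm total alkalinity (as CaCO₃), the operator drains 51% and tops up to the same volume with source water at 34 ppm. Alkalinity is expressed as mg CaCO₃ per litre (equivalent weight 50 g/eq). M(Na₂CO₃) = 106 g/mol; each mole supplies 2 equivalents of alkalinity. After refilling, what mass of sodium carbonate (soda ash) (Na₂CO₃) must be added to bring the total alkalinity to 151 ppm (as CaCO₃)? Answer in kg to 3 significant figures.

13.8 kg

Volume: 128,000 US gal × 3.785 L/gal = 484,480 L.
After draining 51% and refilling: 218 × 0.49 + 34 × 0.51 = 124.16 ppm.
Deficit to target: 151 − 124.16 = 26.84 mg/L.
As CaCO₃: 26.84 mg/L × 484,480 L = 13,000 g; ÷ 50 g/eq ÷ 2 = 130 mol Na₂CO₃.
Mass: 130 × 106 = 13,780 g.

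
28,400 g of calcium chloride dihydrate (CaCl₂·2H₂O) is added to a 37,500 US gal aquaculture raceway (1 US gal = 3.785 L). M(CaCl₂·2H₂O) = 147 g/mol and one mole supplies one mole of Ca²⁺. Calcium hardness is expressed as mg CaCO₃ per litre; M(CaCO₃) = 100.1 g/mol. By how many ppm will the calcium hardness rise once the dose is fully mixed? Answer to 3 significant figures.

136 ppm

Volume: 37,500 US gal × 3.785 L/gal = 141,938 L.
Moles of Ca²⁺: 28,400 g ÷ 147 g/mol = 193.2 mol.
As CaCO₃: 193.2 mol × 100.1 g/mol = 19,340 g.
Rise: 19,340 g / 141,938 L × 1000 = 136.3 mg/L.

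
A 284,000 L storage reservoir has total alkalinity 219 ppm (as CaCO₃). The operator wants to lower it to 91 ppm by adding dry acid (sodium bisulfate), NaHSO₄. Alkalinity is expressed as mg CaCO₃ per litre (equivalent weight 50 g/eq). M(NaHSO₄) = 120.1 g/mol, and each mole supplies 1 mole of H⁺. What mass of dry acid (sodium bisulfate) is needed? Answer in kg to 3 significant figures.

87.3 kg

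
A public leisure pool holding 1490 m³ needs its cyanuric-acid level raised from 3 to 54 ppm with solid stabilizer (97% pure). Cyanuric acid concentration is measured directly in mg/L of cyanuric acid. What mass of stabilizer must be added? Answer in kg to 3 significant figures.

Volume: 1490 m³ = 1,490,000 L.
CYA to add: (54 − 3) = 51 mg/L × 1,490,000 L = 75,990 g cyanuric acid.
At 97% purity: 75,990 / 0.97 = 78,340 g product.

78.3 kg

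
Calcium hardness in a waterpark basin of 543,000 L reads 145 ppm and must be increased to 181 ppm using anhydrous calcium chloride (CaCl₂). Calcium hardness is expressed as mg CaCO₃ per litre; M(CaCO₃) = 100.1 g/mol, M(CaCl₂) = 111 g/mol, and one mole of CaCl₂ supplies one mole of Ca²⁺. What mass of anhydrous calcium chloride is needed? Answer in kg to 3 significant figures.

21.7 kg

Hardness to add: (181 − 145) = 36 mg/L as CaCO₃ × 543,000 L = 19,550 g as CaCO₃.
Moles of Ca²⁺ (1 mol Ca²⁺ ≡ 1 mol CaCO₃): 19,550 / 100.1 g/mol = 195.3 mol.
Mass of CaCl₂: 195.3 × 111 = 21,680 g.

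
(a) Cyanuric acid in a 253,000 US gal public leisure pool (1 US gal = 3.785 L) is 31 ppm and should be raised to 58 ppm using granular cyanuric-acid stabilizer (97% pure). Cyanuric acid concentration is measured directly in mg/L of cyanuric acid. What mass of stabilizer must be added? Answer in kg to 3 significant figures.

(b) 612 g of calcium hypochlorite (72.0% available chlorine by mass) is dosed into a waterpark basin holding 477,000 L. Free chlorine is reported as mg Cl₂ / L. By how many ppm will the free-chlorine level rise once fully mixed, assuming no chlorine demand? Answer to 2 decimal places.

(a) Volume: 253,000 US gal × 3.785 L/gal = 957,605 L.
(a) CYA to add: (58 − 31) = 27 mg/L × 957,605 L = 25,860 g cyanuric acid.
(a) At 97% purity: 25,860 / 0.97 = 26,650 g product.

(b) Available chlorine delivered: 612 g × 0.72 = 440.6 g as Cl₂.
(b) Concentration rise: 440.6 g / 477,000 L = 0.9238 mg/L = 0.92 ppm.

(a) 26.7 kg; (b) 0.92 ppm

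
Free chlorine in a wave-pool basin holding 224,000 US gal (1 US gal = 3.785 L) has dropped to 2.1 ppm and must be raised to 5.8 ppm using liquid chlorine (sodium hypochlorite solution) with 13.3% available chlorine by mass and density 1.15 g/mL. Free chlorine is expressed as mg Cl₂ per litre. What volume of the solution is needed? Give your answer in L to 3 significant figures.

20.5 L

Volume: 224,000 US gal × 3.785 L/gal = 847,840 L.
Chlorine deficit: 5.8 − 2.1 = 3.7 ppm = 3.7 mg/L as Cl₂.
Cl₂ equivalent needed: 3.7 mg/L × 847,840 L = 3,137,000 mg = 3137 g.
Product at 13.3% available chlorine: 3137 / 0.133 = 23,590 g.
Volume at density 1.15 g/mL: 23,590 g ÷ 1.15 g/mL = 20,510 mL.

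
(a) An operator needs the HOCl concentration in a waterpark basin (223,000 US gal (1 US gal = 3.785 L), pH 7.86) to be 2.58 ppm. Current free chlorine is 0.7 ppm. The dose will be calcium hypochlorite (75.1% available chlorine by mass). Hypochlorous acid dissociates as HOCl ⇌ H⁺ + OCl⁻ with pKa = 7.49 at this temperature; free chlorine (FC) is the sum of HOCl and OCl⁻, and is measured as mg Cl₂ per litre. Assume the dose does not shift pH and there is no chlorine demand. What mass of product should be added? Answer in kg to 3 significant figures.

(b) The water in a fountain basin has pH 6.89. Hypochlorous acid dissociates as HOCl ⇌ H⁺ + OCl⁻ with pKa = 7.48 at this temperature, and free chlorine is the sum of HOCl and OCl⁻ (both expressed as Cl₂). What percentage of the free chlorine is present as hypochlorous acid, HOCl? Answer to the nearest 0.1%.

(a) Volume: 223,000 US gal × 3.785 L/gal = 844,055 L.
(a) [OCl⁻]/[HOCl] = 10^(pH − pKa) = 10^(7.86 − 7.49) = 2.344; fraction as HOCl = 1/(1 + 2.344) = 0.299.
(a) Free chlorine required for 2.58 ppm HOCl: 2.58 / 0.299 = 8.628 ppm.
(a) FC to add: 8.628 − 0.7 = 7.928 mg/L as Cl₂.
(a) Cl₂ equivalent: 7.928 mg/L × 844,055 L = 6692 g.
(a) Product at 75.1% available Cl: 6692 / 0.751 = 8910 g.

(b) [OCl⁻]/[HOCl] = 10^(pH − pKa) = 10^(6.89 − 7.48) = 10^-0.59 = 0.257.
(b) Fraction as HOCl = 1 / (1 + 0.257) = 0.7955.

(a) 8.91 kg; (b) 79.6%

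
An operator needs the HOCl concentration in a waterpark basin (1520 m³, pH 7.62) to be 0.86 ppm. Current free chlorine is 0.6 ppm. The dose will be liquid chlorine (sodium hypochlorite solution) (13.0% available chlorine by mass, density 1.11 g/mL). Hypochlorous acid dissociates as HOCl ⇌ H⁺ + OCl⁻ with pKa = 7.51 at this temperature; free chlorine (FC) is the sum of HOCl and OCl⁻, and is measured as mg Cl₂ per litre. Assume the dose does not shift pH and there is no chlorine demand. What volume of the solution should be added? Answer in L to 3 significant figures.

14.4 L

Volume: 1520 m³ = 1,520,000 L.
[OCl⁻]/[HOCl] = 10^(pH − pKa) = 10^(7.62 − 7.51) = 1.288; fraction as HOCl = 1/(1 + 1.288) = 0.437.
Free chlorine required for 0.86 ppm HOCl: 0.86 / 0.437 = 1.968 ppm.
FC to add: 1.968 − 0.6 = 1.368 mg/L as Cl₂.
Cl₂ equivalent: 1.368 mg/L × 1,520,000 L = 2079 g.
Product at 13.0% available Cl: 2079 / 0.13 = 15,990 g.
Volume: 15,990 g ÷ 1.11 g/mL = 14,410 mL.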